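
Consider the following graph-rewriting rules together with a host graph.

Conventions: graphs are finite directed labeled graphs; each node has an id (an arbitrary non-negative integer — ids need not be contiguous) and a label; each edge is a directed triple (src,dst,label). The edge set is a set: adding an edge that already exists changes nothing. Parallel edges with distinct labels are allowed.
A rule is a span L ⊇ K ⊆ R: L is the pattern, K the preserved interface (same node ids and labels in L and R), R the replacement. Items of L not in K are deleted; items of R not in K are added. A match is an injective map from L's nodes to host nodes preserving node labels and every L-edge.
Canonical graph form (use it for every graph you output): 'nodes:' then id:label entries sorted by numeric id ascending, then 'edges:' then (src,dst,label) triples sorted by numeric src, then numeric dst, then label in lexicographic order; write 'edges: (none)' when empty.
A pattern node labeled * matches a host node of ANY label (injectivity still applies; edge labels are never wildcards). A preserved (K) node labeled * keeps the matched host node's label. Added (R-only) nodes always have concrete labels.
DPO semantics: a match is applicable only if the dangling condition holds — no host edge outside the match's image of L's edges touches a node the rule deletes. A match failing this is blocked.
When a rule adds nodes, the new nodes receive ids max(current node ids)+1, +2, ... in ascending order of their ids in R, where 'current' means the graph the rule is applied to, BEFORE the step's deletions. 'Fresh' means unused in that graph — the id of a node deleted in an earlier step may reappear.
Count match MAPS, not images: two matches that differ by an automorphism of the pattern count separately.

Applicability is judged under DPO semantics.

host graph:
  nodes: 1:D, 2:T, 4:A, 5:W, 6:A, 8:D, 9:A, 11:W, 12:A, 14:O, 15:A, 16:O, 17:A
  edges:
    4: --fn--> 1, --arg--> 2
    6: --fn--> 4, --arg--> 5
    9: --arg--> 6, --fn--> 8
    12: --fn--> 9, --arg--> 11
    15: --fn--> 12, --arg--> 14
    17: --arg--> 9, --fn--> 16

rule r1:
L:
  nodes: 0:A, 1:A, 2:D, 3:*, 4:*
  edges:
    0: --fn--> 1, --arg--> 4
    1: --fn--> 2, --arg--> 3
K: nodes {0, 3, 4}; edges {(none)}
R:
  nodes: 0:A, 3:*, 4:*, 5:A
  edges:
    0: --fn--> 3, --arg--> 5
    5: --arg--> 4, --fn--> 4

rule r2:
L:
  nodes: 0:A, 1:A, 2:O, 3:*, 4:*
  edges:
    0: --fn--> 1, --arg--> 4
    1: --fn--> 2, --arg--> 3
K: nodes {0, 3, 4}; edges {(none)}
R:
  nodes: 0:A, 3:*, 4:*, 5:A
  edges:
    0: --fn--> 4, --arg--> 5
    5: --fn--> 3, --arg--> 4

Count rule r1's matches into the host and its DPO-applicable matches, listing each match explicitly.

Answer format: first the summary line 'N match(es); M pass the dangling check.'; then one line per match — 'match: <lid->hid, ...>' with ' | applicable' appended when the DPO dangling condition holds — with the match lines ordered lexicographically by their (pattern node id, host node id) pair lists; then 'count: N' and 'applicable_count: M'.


2 match(es); 1 pass the dangling check.
match: 0->6, 1->4, 2->1, 3->2, 4->5 | applicable
match: 0->12, 1->9, 2->8, 3->6, 4->11
count: 2
applicable_count: 1


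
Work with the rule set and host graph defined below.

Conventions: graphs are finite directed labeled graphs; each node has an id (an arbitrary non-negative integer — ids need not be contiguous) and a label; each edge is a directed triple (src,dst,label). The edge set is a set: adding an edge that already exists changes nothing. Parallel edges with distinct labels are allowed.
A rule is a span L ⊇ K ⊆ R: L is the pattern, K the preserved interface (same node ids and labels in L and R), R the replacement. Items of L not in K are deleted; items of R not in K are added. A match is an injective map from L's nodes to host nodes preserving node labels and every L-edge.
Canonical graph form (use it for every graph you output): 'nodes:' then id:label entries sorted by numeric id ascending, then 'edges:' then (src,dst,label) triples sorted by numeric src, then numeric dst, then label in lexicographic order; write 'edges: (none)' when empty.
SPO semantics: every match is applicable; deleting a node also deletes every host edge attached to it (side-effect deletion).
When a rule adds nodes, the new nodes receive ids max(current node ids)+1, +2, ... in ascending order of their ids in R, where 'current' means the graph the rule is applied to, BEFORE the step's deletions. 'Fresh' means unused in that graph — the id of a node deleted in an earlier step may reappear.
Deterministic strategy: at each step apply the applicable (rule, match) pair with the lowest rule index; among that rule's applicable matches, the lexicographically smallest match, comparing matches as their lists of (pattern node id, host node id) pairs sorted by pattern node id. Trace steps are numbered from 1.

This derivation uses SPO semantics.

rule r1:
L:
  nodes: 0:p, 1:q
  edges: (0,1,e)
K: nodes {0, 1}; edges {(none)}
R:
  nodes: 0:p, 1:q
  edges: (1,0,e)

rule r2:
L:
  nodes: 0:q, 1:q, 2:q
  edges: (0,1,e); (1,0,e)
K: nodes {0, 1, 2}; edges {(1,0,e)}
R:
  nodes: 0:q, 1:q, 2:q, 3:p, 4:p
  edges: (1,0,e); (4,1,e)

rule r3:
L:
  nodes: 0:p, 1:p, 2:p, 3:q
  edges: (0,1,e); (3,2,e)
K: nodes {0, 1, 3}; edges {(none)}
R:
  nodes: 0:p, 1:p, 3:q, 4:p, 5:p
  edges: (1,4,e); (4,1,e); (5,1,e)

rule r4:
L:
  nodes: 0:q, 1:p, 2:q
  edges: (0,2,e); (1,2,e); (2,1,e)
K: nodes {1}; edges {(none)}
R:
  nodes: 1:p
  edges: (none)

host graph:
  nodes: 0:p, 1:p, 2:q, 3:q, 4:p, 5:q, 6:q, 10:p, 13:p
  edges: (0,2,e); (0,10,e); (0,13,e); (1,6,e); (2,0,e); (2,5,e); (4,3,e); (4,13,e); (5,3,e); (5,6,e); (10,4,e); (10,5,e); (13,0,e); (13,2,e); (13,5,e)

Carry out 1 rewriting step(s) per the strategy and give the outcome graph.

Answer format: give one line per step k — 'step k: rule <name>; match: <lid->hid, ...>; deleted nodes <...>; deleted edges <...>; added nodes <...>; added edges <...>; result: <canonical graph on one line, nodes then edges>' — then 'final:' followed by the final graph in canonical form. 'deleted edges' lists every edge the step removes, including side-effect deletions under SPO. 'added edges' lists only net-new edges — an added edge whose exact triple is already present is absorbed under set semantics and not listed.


step 1: rule r1; match: 0->0, 1->2; deleted nodes (none); deleted edges (0,2,e); added nodes (none); added edges (none); result: nodes: 0:p, 1:p, 2:q, 3:q, 4:p, 5:q, 6:q, 10:p, 13:p edges: (0,10,e); (0,13,e); (1,6,e); (2,0,e); (2,5,e); (4,3,e); (4,13,e); (5,3,e); (5,6,e); (10,4,e); (10,5,e); (13,0,e); (13,2,e); (13,5,e)
final:
nodes: 0:p, 1:p, 2:q, 3:q, 4:p, 5:q, 6:q, 10:p, 13:p
edges: (0,10,e); (0,13,e); (1,6,e); (2,0,e); (2,5,e); (4,3,e); (4,13,e); (5,3,e); (5,6,e); (10,4,e); (10,5,e); (13,0,e); (13,2,e); (13,5,e)


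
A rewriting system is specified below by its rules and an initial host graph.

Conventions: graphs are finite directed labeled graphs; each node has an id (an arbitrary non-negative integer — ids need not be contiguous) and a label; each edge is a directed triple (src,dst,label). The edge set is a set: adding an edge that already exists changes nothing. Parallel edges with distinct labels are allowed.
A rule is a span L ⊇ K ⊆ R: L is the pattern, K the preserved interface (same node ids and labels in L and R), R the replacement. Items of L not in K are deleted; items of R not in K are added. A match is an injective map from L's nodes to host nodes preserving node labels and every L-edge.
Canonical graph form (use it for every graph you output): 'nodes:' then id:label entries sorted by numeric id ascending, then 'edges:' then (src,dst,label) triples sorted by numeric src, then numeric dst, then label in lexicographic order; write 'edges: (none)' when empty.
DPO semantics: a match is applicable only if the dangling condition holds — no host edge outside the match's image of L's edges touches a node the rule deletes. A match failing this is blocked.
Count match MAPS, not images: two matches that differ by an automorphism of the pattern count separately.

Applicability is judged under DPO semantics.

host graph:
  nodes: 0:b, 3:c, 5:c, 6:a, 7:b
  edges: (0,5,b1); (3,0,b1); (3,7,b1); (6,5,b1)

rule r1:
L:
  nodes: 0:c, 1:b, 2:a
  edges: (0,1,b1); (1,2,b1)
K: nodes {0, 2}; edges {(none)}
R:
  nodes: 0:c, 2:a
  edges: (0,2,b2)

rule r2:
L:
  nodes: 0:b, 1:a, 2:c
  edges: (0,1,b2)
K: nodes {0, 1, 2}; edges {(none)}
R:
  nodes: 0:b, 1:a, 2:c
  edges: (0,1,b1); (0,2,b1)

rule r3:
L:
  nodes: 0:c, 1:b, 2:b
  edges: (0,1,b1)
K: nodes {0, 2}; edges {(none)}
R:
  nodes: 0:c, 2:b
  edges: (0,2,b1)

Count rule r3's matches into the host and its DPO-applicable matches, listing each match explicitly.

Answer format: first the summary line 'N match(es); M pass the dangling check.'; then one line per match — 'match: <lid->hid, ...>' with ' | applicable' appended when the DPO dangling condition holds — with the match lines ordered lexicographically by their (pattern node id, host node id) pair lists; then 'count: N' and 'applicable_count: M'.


2 match(es); 1 pass the dangling check.
match: 0->3, 1->0, 2->7
match: 0->3, 1->7, 2->0 | applicable
count: 2
applicable_count: 1


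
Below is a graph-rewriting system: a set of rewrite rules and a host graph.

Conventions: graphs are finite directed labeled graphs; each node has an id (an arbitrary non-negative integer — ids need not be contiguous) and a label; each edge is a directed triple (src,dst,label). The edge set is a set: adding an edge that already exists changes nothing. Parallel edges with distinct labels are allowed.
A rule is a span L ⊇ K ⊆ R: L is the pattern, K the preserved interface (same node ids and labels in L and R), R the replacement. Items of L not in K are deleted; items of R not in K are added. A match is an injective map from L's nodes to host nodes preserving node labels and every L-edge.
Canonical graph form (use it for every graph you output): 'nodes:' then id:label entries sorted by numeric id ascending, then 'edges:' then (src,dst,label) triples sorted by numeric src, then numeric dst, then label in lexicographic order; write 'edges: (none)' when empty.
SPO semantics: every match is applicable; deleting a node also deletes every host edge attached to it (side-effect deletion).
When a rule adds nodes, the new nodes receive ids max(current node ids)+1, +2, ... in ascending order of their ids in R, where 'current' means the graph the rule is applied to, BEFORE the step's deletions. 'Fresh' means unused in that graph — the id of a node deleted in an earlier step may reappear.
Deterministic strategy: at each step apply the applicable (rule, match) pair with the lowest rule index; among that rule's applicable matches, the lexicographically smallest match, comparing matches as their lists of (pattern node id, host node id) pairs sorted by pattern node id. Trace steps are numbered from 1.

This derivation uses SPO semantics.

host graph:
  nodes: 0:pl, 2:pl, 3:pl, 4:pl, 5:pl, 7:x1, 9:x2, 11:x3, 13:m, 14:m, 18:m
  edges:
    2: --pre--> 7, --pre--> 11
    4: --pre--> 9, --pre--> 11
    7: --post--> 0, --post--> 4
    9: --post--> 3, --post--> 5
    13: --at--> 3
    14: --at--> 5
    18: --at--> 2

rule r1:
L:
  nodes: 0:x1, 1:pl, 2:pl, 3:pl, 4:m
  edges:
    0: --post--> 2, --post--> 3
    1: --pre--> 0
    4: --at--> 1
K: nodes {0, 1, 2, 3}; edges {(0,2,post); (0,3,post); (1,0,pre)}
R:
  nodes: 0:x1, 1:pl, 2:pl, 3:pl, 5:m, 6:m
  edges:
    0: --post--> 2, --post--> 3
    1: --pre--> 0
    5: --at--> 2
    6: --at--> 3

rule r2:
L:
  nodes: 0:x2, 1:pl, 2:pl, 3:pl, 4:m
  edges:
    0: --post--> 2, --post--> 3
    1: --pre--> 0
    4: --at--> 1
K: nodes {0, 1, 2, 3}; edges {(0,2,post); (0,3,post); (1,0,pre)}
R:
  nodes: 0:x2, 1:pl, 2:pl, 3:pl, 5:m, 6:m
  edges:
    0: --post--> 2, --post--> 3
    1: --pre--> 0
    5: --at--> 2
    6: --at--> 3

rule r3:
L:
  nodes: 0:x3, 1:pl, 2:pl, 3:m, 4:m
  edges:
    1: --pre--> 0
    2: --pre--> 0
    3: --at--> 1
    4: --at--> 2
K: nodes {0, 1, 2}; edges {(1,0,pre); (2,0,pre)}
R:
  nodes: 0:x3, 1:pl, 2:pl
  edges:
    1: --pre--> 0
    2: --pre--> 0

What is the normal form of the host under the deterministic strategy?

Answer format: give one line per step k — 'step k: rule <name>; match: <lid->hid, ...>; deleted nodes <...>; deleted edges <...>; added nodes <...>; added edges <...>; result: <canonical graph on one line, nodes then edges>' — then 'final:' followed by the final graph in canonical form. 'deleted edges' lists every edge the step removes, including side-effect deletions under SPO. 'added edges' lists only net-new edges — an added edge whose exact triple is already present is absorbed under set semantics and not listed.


step 1: rule r1; match: 0->7, 1->2, 2->0, 3->4, 4->18; deleted nodes 18; deleted edges (18,2,at); added nodes 19, 20; added edges (19,0,at); (20,4,at); result: nodes: 0:pl, 2:pl, 3:pl, 4:pl, 5:pl, 7:x1, 9:x2, 11:x3, 13:m, 14:m, 19:m, 20:m edges: (2,7,pre); (2,11,pre); (4,9,pre); (4,11,pre); (7,0,post); (7,4,post); (9,3,post); (9,5,post); (13,3,at); (14,5,at); (19,0,at); (20,4,at)
step 2: rule r2; match: 0->9, 1->4, 2->3, 3->5, 4->20; deleted nodes 20; deleted edges (20,4,at); added nodes 21, 22; added edges (21,3,at); (22,5,at); result: nodes: 0:pl, 2:pl, 3:pl, 4:pl, 5:pl, 7:x1, 9:x2, 11:x3, 13:m, 14:m, 19:m, 21:m, 22:m edges: (2,7,pre); (2,11,pre); (4,9,pre); (4,11,pre); (7,0,post); (7,4,post); (9,3,post); (9,5,post); (13,3,at); (14,5,at); (19,0,at); (21,3,at); (22,5,at)
final:
nodes: 0:pl, 2:pl, 3:pl, 4:pl, 5:pl, 7:x1, 9:x2, 11:x3, 13:m, 14:m, 19:m, 21:m, 22:m
edges: (2,7,pre); (2,11,pre); (4,9,pre); (4,11,pre); (7,0,post); (7,4,post); (9,3,post); (9,5,post); (13,3,at); (14,5,at); (19,0,at); (21,3,at); (22,5,at)


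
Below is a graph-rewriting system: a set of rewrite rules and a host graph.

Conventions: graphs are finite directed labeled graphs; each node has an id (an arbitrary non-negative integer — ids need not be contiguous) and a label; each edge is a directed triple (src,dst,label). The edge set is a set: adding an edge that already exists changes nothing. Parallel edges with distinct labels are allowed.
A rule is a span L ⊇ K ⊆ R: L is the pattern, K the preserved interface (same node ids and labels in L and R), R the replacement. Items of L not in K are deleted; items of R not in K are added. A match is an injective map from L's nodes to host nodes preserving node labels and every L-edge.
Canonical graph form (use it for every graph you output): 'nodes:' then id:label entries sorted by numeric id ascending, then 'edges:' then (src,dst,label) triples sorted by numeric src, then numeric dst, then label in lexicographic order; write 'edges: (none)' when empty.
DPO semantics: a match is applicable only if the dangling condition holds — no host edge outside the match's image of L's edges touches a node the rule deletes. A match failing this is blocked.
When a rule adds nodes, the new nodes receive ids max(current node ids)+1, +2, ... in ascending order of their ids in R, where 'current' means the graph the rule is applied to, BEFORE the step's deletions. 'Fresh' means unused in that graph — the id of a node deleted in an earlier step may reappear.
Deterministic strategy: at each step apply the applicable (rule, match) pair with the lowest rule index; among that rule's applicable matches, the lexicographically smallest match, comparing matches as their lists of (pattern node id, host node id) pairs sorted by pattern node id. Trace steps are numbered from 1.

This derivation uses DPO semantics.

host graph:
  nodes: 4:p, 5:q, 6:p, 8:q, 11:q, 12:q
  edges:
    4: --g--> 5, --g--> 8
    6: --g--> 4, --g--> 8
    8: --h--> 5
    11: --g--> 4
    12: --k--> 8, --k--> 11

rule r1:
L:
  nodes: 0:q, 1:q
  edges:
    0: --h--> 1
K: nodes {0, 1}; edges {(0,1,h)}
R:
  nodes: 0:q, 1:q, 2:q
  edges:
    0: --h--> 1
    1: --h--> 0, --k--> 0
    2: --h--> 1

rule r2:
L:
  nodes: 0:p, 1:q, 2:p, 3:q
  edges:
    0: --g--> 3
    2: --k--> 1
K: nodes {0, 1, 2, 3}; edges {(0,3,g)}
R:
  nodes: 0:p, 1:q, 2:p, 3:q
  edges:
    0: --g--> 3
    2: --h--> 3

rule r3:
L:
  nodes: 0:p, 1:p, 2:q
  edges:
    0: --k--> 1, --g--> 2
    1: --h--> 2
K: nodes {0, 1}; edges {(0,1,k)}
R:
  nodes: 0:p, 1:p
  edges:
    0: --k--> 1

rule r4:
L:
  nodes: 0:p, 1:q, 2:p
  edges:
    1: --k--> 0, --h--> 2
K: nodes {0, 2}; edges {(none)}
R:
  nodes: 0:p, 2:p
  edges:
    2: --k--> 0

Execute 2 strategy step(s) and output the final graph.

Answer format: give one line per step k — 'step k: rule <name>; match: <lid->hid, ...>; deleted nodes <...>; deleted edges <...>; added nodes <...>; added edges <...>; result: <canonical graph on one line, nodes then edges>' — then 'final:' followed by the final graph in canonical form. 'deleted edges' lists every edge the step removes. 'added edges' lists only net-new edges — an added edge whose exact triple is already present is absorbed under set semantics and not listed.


step 1: rule r1; match: 0->8, 1->5; deleted nodes (none); deleted edges (none); added nodes 13; added edges (5,8,h); (5,8,k); (13,5,h); result: nodes: 4:p, 5:q, 6:p, 8:q, 11:q, 12:q, 13:q edges: (4,5,g); (4,8,g); (5,8,h); (5,8,k); (6,4,g); (6,8,g); (8,5,h); (11,4,g); (12,8,k); (12,11,k); (13,5,h)
step 2: rule r1; match: 0->5, 1->8; deleted nodes (none); deleted edges (none); added nodes 14; added edges (8,5,k); (14,8,h); result: nodes: 4:p, 5:q, 6:p, 8:q, 11:q, 12:q, 13:q, 14:q edges: (4,5,g); (4,8,g); (5,8,h); (5,8,k); (6,4,g); (6,8,g); (8,5,h); (8,5,k); (11,4,g); (12,8,k); (12,11,k); (13,5,h); (14,8,h)
final:
nodes: 4:p, 5:q, 6:p, 8:q, 11:q, 12:q, 13:q, 14:q
edges: (4,5,g); (4,8,g); (5,8,h); (5,8,k); (6,4,g); (6,8,g); (8,5,h); (8,5,k); (11,4,g); (12,8,k); (12,11,k); (13,5,h); (14,8,h)


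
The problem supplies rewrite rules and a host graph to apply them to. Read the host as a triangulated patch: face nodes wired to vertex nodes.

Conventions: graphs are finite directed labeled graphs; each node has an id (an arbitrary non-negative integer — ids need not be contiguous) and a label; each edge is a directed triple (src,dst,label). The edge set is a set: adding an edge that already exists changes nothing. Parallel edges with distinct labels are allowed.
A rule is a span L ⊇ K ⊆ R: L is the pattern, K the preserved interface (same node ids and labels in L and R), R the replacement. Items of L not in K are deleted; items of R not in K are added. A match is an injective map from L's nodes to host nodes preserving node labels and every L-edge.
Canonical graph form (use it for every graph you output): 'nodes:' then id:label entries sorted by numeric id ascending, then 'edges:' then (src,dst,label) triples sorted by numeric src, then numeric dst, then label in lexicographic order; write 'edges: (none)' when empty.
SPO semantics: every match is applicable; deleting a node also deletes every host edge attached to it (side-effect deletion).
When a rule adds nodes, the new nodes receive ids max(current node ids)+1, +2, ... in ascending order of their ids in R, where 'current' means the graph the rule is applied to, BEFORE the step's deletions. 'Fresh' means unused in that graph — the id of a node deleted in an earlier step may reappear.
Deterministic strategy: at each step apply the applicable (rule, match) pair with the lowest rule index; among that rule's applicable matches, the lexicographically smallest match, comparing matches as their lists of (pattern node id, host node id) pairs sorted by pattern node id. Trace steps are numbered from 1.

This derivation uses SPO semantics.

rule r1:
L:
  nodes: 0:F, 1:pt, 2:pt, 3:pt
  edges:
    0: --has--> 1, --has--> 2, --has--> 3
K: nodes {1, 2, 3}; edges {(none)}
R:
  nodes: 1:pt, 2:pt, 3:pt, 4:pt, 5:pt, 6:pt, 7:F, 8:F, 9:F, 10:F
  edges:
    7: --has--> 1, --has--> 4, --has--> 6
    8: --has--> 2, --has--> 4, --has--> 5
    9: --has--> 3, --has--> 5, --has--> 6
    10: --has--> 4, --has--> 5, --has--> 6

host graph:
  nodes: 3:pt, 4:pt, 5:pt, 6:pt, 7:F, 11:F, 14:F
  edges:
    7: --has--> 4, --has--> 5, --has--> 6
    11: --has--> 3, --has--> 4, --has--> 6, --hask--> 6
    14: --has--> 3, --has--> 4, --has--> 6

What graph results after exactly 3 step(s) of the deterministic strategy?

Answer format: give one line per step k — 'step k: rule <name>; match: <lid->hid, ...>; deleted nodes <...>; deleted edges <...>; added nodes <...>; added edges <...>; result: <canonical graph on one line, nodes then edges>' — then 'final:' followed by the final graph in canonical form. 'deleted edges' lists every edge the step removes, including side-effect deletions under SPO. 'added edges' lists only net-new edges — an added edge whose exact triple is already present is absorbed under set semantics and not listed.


step 1: rule r1; match: 0->7, 1->4, 2->5, 3->6; deleted nodes 7; deleted edges (7,4,has); (7,5,has); (7,6,has); added nodes 15, 16, 17, 18, 19, 20, 21; added edges (18,4,has); (18,15,has); (18,17,has); (19,5,has); (19,15,has); (19,16,has); (20,6,has); (20,16,has); (20,17,has); (21,15,has); (21,16,has); (21,17,has); result: nodes: 3:pt, 4:pt, 5:pt, 6:pt, 11:F, 14:F, 15:pt, 16:pt, 17:pt, 18:F, 19:F, 20:F, 21:F edges: (11,3,has); (11,4,has); (11,6,has); (11,6,hask); (14,3,has); (14,4,has); (14,6,has); (18,4,has); (18,15,has); (18,17,has); (19,5,has); (19,15,has); (19,16,has); (20,6,has); (20,16,has); (20,17,has); (21,15,has); (21,16,has); (21,17,has)
step 2: rule r1; match: 0->11, 1->3, 2->4, 3->6; deleted nodes 11; deleted edges (11,3,has); (11,4,has); (11,6,has); (11,6,hask); added nodes 22, 23, 24, 25, 26, 27, 28; added edges (25,3,has); (25,22,has); (25,24,has); (26,4,has); (26,22,has); (26,23,has); (27,6,has); (27,23,has); (27,24,has); (28,22,has); (28,23,has); (28,24,has); result: nodes: 3:pt, 4:pt, 5:pt, 6:pt, 14:F, 15:pt, 16:pt, 17:pt, 18:F, 19:F, 20:F, 21:F, 22:pt, 23:pt, 24:pt, 25:F, 26:F, 27:F, 28:F edges: (14,3,has); (14,4,has); (14,6,has); (18,4,has); (18,15,has); (18,17,has); (19,5,has); (19,15,has); (19,16,has); (20,6,has); (20,16,has); (20,17,has); (21,15,has); (21,16,has); (21,17,has); (25,3,has); (25,22,has); (25,24,has); (26,4,has); (26,22,has); (26,23,has); (27,6,has); (27,23,has); (27,24,has); (28,22,has); (28,23,has); (28,24,has)
step 3: rule r1; match: 0->14, 1->3, 2->4, 3->6; deleted nodes 14; deleted edges (14,3,has); (14,4,has); (14,6,has); added nodes 29, 30, 31, 32, 33, 34, 35; added edges (32,3,has); (32,29,has); (32,31,has); (33,4,has); (33,29,has); (33,30,has); (34,6,has); (34,30,has); (34,31,has); (35,29,has); (35,30,has); (35,31,has); result: nodes: 3:pt, 4:pt, 5:pt, 6:pt, 15:pt, 16:pt, 17:pt, 18:F, 19:F, 20:F, 21:F, 22:pt, 23:pt, 24:pt, 25:F, 26:F, 27:F, 28:F, 29:pt, 30:pt, 31:pt, 32:F, 33:F, 34:F, 35:F edges: (18,4,has); (18,15,has); (18,17,has); (19,5,has); (19,15,has); (19,16,has); (20,6,has); (20,16,has); (20,17,has); (21,15,has); (21,16,has); (21,17,has); (25,3,has); (25,22,has); (25,24,has); (26,4,has); (26,22,has); (26,23,has); (27,6,has); (27,23,has); (27,24,has); (28,22,has); (28,23,has); (28,24,has); (32,3,has); (32,29,has); (32,31,has); (33,4,has); (33,29,has); (33,30,has); (34,6,has); (34,30,has); (34,31,has); (35,29,has); (35,30,has); (35,31,has)
final:
nodes: 3:pt, 4:pt, 5:pt, 6:pt, 15:pt, 16:pt, 17:pt, 18:F, 19:F, 20:F, 21:F, 22:pt, 23:pt, 24:pt, 25:F, 26:F, 27:F, 28:F, 29:pt, 30:pt, 31:pt, 32:F, 33:F, 34:F, 35:F
edges: (18,4,has); (18,15,has); (18,17,has); (19,5,has); (19,15,has); (19,16,has); (20,6,has); (20,16,has); (20,17,has); (21,15,has); (21,16,has); (21,17,has); (25,3,has); (25,22,has); (25,24,has); (26,4,has); (26,22,has); (26,23,has); (27,6,has); (27,23,has); (27,24,has); (28,22,has); (28,23,has); (28,24,has); (32,3,has); (32,29,has); (32,31,has); (33,4,has); (33,29,has); (33,30,has); (34,6,has); (34,30,has); (34,31,has); (35,29,has); (35,30,has); (35,31,has)


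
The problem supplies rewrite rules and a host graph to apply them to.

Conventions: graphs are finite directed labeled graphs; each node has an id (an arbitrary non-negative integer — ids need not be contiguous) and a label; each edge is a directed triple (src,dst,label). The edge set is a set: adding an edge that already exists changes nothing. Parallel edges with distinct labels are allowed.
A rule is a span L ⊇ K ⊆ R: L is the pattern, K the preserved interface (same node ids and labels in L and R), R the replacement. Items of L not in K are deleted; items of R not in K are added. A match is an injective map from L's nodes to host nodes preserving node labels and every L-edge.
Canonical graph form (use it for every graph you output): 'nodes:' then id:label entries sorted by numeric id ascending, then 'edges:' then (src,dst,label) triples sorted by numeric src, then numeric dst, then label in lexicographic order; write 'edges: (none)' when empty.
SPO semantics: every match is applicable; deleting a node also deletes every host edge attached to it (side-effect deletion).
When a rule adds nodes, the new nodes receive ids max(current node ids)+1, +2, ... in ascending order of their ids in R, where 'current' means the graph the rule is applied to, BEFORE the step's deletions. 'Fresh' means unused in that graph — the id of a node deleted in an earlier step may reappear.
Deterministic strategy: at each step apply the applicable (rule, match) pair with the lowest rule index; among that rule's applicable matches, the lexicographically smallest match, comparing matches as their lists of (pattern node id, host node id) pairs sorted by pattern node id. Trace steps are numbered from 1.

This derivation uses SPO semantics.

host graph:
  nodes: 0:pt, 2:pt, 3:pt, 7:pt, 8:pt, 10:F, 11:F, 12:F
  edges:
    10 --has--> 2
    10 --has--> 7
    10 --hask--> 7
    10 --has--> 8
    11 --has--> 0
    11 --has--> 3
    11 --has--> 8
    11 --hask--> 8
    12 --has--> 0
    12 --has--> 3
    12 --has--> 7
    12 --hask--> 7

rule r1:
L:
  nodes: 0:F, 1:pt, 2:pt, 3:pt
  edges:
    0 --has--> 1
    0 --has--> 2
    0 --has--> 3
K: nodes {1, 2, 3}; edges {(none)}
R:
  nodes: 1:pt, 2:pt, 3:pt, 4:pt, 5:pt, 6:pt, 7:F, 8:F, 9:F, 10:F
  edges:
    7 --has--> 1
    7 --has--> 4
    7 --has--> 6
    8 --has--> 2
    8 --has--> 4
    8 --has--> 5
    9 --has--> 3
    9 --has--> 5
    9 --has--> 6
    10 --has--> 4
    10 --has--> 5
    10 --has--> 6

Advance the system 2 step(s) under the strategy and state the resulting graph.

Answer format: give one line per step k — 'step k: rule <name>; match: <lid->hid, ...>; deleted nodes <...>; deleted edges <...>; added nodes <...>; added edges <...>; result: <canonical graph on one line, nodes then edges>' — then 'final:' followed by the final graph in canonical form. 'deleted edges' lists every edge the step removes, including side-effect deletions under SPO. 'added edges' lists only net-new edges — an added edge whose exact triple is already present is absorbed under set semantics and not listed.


step 1: rule r1; match: 0->10, 1->2, 2->7, 3->8; deleted nodes 10; deleted edges (10,2,has); (10,7,has); (10,7,hask); (10,8,has); added nodes 13, 14, 15, 16, 17, 18, 19; added edges (16,2,has); (16,13,has); (16,15,has); (17,7,has); (17,13,has); (17,14,has); (18,8,has); (18,14,has); (18,15,has); (19,13,has); (19,14,has); (19,15,has); result: nodes: 0:pt, 2:pt, 3:pt, 7:pt, 8:pt, 11:F, 12:F, 13:pt, 14:pt, 15:pt, 16:F, 17:F, 18:F, 19:F edges: (11,0,has); (11,3,has); (11,8,has); (11,8,hask); (12,0,has); (12,3,has); (12,7,has); (12,7,hask); (16,2,has); (16,13,has); (16,15,has); (17,7,has); (17,13,has); (17,14,has); (18,8,has); (18,14,has); (18,15,has); (19,13,has); (19,14,has); (19,15,has)
step 2: rule r1; match: 0->11, 1->0, 2->3, 3->8; deleted nodes 11; deleted edges (11,0,has); (11,3,has); (11,8,has); (11,8,hask); added nodes 20, 21, 22, 23, 24, 25, 26; added edges (23,0,has); (23,20,has); (23,22,has); (24,3,has); (24,20,has); (24,21,has); (25,8,has); (25,21,has); (25,22,has); (26,20,has); (26,21,has); (26,22,has); result: nodes: 0:pt, 2:pt, 3:pt, 7:pt, 8:pt, 12:F, 13:pt, 14:pt, 15:pt, 16:F, 17:F, 18:F, 19:F, 20:pt, 21:pt, 22:pt, 23:F, 24:F, 25:F, 26:F edges: (12,0,has); (12,3,has); (12,7,has); (12,7,hask); (16,2,has); (16,13,has); (16,15,has); (17,7,has); (17,13,has); (17,14,has); (18,8,has); (18,14,has); (18,15,has); (19,13,has); (19,14,has); (19,15,has); (23,0,has); (23,20,has); (23,22,has); (24,3,has); (24,20,has); (24,21,has); (25,8,has); (25,21,has); (25,22,has); (26,20,has); (26,21,has); (26,22,has)
final:
nodes: 0:pt, 2:pt, 3:pt, 7:pt, 8:pt, 12:F, 13:pt, 14:pt, 15:pt, 16:F, 17:F, 18:F, 19:F, 20:pt, 21:pt, 22:pt, 23:F, 24:F, 25:F, 26:F
edges: (12,0,has); (12,3,has); (12,7,has); (12,7,hask); (16,2,has); (16,13,has); (16,15,has); (17,7,has); (17,13,has); (17,14,has); (18,8,has); (18,14,has); (18,15,has); (19,13,has); (19,14,has); (19,15,has); (23,0,has); (23,20,has); (23,22,has); (24,3,has); (24,20,has); (24,21,has); (25,8,has); (25,21,has); (25,22,has); (26,20,has); (26,21,has); (26,22,has)


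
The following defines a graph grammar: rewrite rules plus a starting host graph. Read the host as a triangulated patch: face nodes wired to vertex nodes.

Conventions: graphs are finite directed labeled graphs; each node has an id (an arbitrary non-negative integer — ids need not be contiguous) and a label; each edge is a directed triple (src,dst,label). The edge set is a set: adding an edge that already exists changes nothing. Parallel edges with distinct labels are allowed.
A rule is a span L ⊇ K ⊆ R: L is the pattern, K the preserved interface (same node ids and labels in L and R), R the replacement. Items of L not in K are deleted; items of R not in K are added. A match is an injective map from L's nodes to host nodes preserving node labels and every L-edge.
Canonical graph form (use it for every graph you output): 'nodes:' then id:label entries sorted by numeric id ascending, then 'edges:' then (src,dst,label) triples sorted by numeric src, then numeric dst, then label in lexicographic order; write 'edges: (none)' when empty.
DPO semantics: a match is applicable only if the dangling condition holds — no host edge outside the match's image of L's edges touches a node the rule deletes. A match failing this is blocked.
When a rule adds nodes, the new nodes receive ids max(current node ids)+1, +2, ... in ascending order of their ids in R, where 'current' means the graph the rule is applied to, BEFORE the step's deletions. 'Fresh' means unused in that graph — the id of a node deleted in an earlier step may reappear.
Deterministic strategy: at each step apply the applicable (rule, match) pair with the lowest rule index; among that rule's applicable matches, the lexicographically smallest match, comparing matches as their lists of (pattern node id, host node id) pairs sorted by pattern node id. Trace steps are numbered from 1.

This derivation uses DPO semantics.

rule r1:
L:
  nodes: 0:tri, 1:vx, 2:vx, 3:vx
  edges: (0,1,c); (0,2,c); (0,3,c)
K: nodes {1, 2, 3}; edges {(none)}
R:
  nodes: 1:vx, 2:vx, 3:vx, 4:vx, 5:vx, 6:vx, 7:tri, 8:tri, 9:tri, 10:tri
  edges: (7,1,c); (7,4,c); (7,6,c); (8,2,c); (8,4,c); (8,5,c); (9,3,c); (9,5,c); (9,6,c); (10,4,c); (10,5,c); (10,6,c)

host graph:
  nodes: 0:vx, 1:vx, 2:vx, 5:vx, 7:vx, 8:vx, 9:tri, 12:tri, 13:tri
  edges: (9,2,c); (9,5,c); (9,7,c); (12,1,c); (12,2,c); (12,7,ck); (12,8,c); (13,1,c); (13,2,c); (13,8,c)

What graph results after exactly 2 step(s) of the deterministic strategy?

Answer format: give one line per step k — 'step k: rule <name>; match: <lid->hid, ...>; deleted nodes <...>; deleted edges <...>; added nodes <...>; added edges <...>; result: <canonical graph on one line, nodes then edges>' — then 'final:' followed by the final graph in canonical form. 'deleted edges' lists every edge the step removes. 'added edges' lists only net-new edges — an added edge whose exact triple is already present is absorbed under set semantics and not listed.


step 1: rule r1; match: 0->9, 1->2, 2->5, 3->7; deleted nodes 9; deleted edges (9,2,c); (9,5,c); (9,7,c); added nodes 14, 15, 16, 17, 18, 19, 20; added edges (17,2,c); (17,14,c); (17,16,c); (18,5,c); (18,14,c); (18,15,c); (19,7,c); (19,15,c); (19,16,c); (20,14,c); (20,15,c); (20,16,c); result: nodes: 0:vx, 1:vx, 2:vx, 5:vx, 7:vx, 8:vx, 12:tri, 13:tri, 14:vx, 15:vx, 16:vx, 17:tri, 18:tri, 19:tri, 20:tri edges: (12,1,c); (12,2,c); (12,7,ck); (12,8,c); (13,1,c); (13,2,c); (13,8,c); (17,2,c); (17,14,c); (17,16,c); (18,5,c); (18,14,c); (18,15,c); (19,7,c); (19,15,c); (19,16,c); (20,14,c); (20,15,c); (20,16,c)
step 2: rule r1; match: 0->13, 1->1, 2->2, 3->8; deleted nodes 13; deleted edges (13,1,c); (13,2,c); (13,8,c); added nodes 21, 22, 23, 24, 25, 26, 27; added edges (24,1,c); (24,21,c); (24,23,c); (25,2,c); (25,21,c); (25,22,c); (26,8,c); (26,22,c); (26,23,c); (27,21,c); (27,22,c); (27,23,c); result: nodes: 0:vx, 1:vx, 2:vx, 5:vx, 7:vx, 8:vx, 12:tri, 14:vx, 15:vx, 16:vx, 17:tri, 18:tri, 19:tri, 20:tri, 21:vx, 22:vx, 23:vx, 24:tri, 25:tri, 26:tri, 27:tri edges: (12,1,c); (12,2,c); (12,7,ck); (12,8,c); (17,2,c); (17,14,c); (17,16,c); (18,5,c); (18,14,c); (18,15,c); (19,7,c); (19,15,c); (19,16,c); (20,14,c); (20,15,c); (20,16,c); (24,1,c); (24,21,c); (24,23,c); (25,2,c); (25,21,c); (25,22,c); (26,8,c); (26,22,c); (26,23,c); (27,21,c); (27,22,c); (27,23,c)
final:
nodes: 0:vx, 1:vx, 2:vx, 5:vx, 7:vx, 8:vx, 12:tri, 14:vx, 15:vx, 16:vx, 17:tri, 18:tri, 19:tri, 20:tri, 21:vx, 22:vx, 23:vx, 24:tri, 25:tri, 26:tri, 27:tri
edges: (12,1,c); (12,2,c); (12,7,ck); (12,8,c); (17,2,c); (17,14,c); (17,16,c); (18,5,c); (18,14,c); (18,15,c); (19,7,c); (19,15,c); (19,16,c); (20,14,c); (20,15,c); (20,16,c); (24,1,c); (24,21,c); (24,23,c); (25,2,c); (25,21,c); (25,22,c); (26,8,c); (26,22,c); (26,23,c); (27,21,c); (27,22,c); (27,23,c)


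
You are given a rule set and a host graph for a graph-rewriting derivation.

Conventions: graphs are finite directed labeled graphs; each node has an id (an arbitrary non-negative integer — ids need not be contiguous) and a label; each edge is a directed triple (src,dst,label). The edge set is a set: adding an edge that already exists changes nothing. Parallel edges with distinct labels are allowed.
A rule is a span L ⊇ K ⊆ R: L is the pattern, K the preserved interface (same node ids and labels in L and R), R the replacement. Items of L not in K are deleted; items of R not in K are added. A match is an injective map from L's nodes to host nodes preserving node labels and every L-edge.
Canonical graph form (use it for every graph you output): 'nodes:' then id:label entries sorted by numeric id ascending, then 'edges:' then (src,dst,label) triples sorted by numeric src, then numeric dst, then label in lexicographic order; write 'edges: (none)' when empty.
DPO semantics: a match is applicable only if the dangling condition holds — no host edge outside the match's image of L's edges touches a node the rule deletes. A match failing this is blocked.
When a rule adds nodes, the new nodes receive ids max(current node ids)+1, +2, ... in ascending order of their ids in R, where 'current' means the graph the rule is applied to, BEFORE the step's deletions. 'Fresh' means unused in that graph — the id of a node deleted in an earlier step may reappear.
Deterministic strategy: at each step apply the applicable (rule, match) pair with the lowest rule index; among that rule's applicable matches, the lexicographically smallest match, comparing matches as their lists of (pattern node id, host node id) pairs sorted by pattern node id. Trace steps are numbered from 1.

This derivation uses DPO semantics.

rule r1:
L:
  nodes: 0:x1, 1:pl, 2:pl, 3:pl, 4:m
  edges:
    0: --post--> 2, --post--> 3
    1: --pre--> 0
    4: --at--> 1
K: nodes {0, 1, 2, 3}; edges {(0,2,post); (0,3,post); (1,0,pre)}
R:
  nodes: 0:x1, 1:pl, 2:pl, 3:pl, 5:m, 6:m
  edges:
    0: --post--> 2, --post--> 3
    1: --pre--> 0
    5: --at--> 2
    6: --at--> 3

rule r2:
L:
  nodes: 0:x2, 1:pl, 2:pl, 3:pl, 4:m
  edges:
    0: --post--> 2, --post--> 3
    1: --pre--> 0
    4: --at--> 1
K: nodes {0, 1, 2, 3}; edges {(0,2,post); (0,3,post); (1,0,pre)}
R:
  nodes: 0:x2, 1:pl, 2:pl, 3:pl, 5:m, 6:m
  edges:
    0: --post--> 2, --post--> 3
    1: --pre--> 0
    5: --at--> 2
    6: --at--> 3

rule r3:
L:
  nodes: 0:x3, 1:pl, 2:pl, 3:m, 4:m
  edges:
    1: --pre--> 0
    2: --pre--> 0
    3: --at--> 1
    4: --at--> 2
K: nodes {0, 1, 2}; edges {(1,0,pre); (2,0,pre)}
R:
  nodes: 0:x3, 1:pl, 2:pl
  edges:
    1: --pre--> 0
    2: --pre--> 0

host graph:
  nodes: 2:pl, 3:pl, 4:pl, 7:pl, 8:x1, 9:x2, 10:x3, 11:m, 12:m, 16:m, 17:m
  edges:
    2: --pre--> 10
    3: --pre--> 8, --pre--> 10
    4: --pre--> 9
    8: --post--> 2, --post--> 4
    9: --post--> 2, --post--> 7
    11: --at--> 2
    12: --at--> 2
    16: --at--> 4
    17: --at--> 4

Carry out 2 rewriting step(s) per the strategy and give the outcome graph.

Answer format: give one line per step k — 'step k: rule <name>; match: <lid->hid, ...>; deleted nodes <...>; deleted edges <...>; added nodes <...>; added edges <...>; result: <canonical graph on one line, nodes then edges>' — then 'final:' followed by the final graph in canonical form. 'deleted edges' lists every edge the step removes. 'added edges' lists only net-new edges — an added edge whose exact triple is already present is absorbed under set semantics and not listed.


step 1: rule r2; match: 0->9, 1->4, 2->2, 3->7, 4->16; deleted nodes 16; deleted edges (16,4,at); added nodes 18, 19; added edges (18,2,at); (19,7,at); result: nodes: 2:pl, 3:pl, 4:pl, 7:pl, 8:x1, 9:x2, 10:x3, 11:m, 12:m, 17:m, 18:m, 19:m edges: (2,10,pre); (3,8,pre); (3,10,pre); (4,9,pre); (8,2,post); (8,4,post); (9,2,post); (9,7,post); (11,2,at); (12,2,at); (17,4,at); (18,2,at); (19,7,at)
step 2: rule r2; match: 0->9, 1->4, 2->2, 3->7, 4->17; deleted nodes 17; deleted edges (17,4,at); added nodes 20, 21; added edges (20,2,at); (21,7,at); result: nodes: 2:pl, 3:pl, 4:pl, 7:pl, 8:x1, 9:x2, 10:x3, 11:m, 12:m, 18:m, 19:m, 20:m, 21:m edges: (2,10,pre); (3,8,pre); (3,10,pre); (4,9,pre); (8,2,post); (8,4,post); (9,2,post); (9,7,post); (11,2,at); (12,2,at); (18,2,at); (19,7,at); (20,2,at); (21,7,at)
final:
nodes: 2:pl, 3:pl, 4:pl, 7:pl, 8:x1, 9:x2, 10:x3, 11:m, 12:m, 18:m, 19:m, 20:m, 21:m
edges: (2,10,pre); (3,8,pre); (3,10,pre); (4,9,pre); (8,2,post); (8,4,post); (9,2,post); (9,7,post); (11,2,at); (12,2,at); (18,2,at); (19,7,at); (20,2,at); (21,7,at)


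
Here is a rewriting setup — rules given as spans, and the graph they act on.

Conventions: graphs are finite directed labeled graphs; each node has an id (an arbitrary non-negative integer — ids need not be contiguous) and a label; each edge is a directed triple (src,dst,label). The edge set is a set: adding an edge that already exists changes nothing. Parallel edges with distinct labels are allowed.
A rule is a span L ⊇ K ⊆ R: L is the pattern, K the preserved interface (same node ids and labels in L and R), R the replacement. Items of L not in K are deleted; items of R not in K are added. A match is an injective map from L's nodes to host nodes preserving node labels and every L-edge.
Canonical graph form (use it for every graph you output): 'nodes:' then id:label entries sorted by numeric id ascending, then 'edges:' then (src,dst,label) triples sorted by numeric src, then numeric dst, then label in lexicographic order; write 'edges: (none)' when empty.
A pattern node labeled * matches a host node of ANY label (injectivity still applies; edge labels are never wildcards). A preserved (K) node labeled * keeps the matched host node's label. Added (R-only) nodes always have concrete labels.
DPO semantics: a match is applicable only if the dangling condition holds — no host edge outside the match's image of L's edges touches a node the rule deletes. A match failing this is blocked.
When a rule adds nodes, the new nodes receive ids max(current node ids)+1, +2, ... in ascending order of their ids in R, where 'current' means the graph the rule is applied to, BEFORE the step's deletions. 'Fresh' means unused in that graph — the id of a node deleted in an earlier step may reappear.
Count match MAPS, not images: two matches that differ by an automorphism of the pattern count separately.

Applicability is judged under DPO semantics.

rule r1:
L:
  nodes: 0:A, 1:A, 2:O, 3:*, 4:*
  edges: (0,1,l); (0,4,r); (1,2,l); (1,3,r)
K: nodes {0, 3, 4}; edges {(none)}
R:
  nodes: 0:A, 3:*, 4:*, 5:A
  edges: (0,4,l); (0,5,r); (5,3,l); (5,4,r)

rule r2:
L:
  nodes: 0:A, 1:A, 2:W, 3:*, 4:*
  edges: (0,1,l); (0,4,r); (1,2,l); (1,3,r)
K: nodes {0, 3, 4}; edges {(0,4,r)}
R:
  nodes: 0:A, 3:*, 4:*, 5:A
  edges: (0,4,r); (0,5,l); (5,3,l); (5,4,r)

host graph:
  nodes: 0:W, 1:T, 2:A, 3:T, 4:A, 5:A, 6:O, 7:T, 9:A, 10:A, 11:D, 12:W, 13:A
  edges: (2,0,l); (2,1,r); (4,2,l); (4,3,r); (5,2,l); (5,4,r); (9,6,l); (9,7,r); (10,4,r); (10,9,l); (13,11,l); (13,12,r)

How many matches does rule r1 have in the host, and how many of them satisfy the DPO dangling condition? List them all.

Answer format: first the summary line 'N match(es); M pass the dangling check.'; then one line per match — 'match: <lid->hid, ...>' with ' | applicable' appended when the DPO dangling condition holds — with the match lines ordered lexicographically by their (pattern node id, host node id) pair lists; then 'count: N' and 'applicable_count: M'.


1 match(es); 1 pass the dangling check.
match: 0->10, 1->9, 2->6, 3->7, 4->4 | applicable
count: 1
applicable_count: 1
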